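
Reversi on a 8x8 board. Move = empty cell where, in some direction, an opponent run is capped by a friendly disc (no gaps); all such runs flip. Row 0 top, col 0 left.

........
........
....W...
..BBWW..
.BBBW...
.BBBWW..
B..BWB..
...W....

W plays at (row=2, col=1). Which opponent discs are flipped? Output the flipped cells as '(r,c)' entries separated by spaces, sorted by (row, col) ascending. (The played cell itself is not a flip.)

Answer: (3,2) (4,3)

Derivation:
Dir NW: first cell '.' (not opp) -> no flip
Dir N: first cell '.' (not opp) -> no flip
Dir NE: first cell '.' (not opp) -> no flip
Dir W: first cell '.' (not opp) -> no flip
Dir E: first cell '.' (not opp) -> no flip
Dir SW: first cell '.' (not opp) -> no flip
Dir S: first cell '.' (not opp) -> no flip
Dir SE: opp run (3,2) (4,3) capped by W -> flip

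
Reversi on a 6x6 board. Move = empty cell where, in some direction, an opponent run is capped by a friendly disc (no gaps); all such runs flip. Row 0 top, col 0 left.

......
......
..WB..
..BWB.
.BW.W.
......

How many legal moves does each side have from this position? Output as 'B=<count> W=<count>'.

Answer: B=5 W=5

Derivation:
-- B to move --
(1,1): no bracket -> illegal
(1,2): flips 1 -> legal
(1,3): no bracket -> illegal
(2,1): flips 1 -> legal
(2,4): no bracket -> illegal
(3,1): no bracket -> illegal
(3,5): no bracket -> illegal
(4,3): flips 2 -> legal
(4,5): no bracket -> illegal
(5,1): no bracket -> illegal
(5,2): flips 1 -> legal
(5,3): no bracket -> illegal
(5,4): flips 1 -> legal
(5,5): no bracket -> illegal
B mobility = 5
-- W to move --
(1,2): no bracket -> illegal
(1,3): flips 1 -> legal
(1,4): no bracket -> illegal
(2,1): no bracket -> illegal
(2,4): flips 2 -> legal
(2,5): no bracket -> illegal
(3,0): no bracket -> illegal
(3,1): flips 1 -> legal
(3,5): flips 1 -> legal
(4,0): flips 1 -> legal
(4,3): no bracket -> illegal
(4,5): no bracket -> illegal
(5,0): no bracket -> illegal
(5,1): no bracket -> illegal
(5,2): no bracket -> illegal
W mobility = 5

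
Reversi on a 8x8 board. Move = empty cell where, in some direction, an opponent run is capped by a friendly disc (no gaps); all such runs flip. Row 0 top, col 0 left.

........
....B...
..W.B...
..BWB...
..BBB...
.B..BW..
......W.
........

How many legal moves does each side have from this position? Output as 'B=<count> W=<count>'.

-- B to move --
(1,1): flips 2 -> legal
(1,2): flips 1 -> legal
(1,3): no bracket -> illegal
(2,1): no bracket -> illegal
(2,3): flips 1 -> legal
(3,1): no bracket -> illegal
(4,5): no bracket -> illegal
(4,6): no bracket -> illegal
(5,6): flips 1 -> legal
(5,7): no bracket -> illegal
(6,4): no bracket -> illegal
(6,5): no bracket -> illegal
(6,7): no bracket -> illegal
(7,5): no bracket -> illegal
(7,6): no bracket -> illegal
(7,7): flips 2 -> legal
B mobility = 5
-- W to move --
(0,3): no bracket -> illegal
(0,4): no bracket -> illegal
(0,5): no bracket -> illegal
(1,3): no bracket -> illegal
(1,5): flips 1 -> legal
(2,1): no bracket -> illegal
(2,3): no bracket -> illegal
(2,5): no bracket -> illegal
(3,1): flips 1 -> legal
(3,5): flips 1 -> legal
(4,0): no bracket -> illegal
(4,1): no bracket -> illegal
(4,5): no bracket -> illegal
(5,0): no bracket -> illegal
(5,2): flips 2 -> legal
(5,3): flips 2 -> legal
(6,0): flips 2 -> legal
(6,1): no bracket -> illegal
(6,2): no bracket -> illegal
(6,3): no bracket -> illegal
(6,4): no bracket -> illegal
(6,5): no bracket -> illegal
W mobility = 6

Answer: B=5 W=6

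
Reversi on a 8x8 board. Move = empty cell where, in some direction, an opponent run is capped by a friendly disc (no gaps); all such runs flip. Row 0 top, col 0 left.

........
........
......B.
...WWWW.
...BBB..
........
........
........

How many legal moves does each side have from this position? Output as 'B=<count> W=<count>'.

-- B to move --
(2,2): flips 1 -> legal
(2,3): flips 2 -> legal
(2,4): flips 1 -> legal
(2,5): flips 2 -> legal
(2,7): flips 1 -> legal
(3,2): no bracket -> illegal
(3,7): no bracket -> illegal
(4,2): no bracket -> illegal
(4,6): flips 1 -> legal
(4,7): no bracket -> illegal
B mobility = 6
-- W to move --
(1,5): no bracket -> illegal
(1,6): flips 1 -> legal
(1,7): flips 1 -> legal
(2,5): no bracket -> illegal
(2,7): no bracket -> illegal
(3,2): no bracket -> illegal
(3,7): no bracket -> illegal
(4,2): no bracket -> illegal
(4,6): no bracket -> illegal
(5,2): flips 1 -> legal
(5,3): flips 2 -> legal
(5,4): flips 2 -> legal
(5,5): flips 2 -> legal
(5,6): flips 1 -> legal
W mobility = 7

Answer: B=6 W=7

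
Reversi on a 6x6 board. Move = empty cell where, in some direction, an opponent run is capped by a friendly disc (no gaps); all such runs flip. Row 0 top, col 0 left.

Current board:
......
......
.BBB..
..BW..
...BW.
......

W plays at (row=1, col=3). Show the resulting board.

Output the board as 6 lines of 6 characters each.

Place W at (1,3); scan 8 dirs for brackets.
Dir NW: first cell '.' (not opp) -> no flip
Dir N: first cell '.' (not opp) -> no flip
Dir NE: first cell '.' (not opp) -> no flip
Dir W: first cell '.' (not opp) -> no flip
Dir E: first cell '.' (not opp) -> no flip
Dir SW: opp run (2,2), next='.' -> no flip
Dir S: opp run (2,3) capped by W -> flip
Dir SE: first cell '.' (not opp) -> no flip
All flips: (2,3)

Answer: ......
...W..
.BBW..
..BW..
...BW.
......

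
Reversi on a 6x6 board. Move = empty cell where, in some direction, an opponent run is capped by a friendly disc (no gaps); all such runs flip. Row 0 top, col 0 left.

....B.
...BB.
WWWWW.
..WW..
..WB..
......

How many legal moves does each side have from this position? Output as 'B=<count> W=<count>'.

-- B to move --
(1,0): flips 2 -> legal
(1,1): no bracket -> illegal
(1,2): no bracket -> illegal
(1,5): no bracket -> illegal
(2,5): no bracket -> illegal
(3,0): no bracket -> illegal
(3,1): flips 1 -> legal
(3,4): flips 1 -> legal
(3,5): flips 1 -> legal
(4,1): flips 3 -> legal
(4,4): no bracket -> illegal
(5,1): no bracket -> illegal
(5,2): no bracket -> illegal
(5,3): no bracket -> illegal
B mobility = 5
-- W to move --
(0,2): flips 1 -> legal
(0,3): flips 1 -> legal
(0,5): flips 1 -> legal
(1,2): no bracket -> illegal
(1,5): no bracket -> illegal
(2,5): no bracket -> illegal
(3,4): no bracket -> illegal
(4,4): flips 1 -> legal
(5,2): no bracket -> illegal
(5,3): flips 1 -> legal
(5,4): flips 1 -> legal
W mobility = 6

Answer: B=5 W=6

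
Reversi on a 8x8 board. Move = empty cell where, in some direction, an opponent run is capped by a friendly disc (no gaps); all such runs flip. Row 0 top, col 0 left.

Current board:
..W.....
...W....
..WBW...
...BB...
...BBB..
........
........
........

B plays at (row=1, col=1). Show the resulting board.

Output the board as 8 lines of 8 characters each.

Place B at (1,1); scan 8 dirs for brackets.
Dir NW: first cell '.' (not opp) -> no flip
Dir N: first cell '.' (not opp) -> no flip
Dir NE: opp run (0,2), next=edge -> no flip
Dir W: first cell '.' (not opp) -> no flip
Dir E: first cell '.' (not opp) -> no flip
Dir SW: first cell '.' (not opp) -> no flip
Dir S: first cell '.' (not opp) -> no flip
Dir SE: opp run (2,2) capped by B -> flip
All flips: (2,2)

Answer: ..W.....
.B.W....
..BBW...
...BB...
...BBB..
........
........
........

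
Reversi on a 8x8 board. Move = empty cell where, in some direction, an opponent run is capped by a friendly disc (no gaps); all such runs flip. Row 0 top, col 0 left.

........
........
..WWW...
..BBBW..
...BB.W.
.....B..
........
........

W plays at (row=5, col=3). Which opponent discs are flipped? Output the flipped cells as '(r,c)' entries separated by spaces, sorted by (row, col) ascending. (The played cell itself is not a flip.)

Dir NW: first cell '.' (not opp) -> no flip
Dir N: opp run (4,3) (3,3) capped by W -> flip
Dir NE: opp run (4,4) capped by W -> flip
Dir W: first cell '.' (not opp) -> no flip
Dir E: first cell '.' (not opp) -> no flip
Dir SW: first cell '.' (not opp) -> no flip
Dir S: first cell '.' (not opp) -> no flip
Dir SE: first cell '.' (not opp) -> no flip

Answer: (3,3) (4,3) (4,4)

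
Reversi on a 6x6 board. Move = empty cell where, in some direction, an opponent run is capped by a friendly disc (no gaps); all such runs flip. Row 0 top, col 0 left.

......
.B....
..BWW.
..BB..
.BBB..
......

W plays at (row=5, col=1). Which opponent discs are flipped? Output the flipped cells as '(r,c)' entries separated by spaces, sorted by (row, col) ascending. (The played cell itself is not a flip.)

Answer: (3,3) (4,2)

Derivation:
Dir NW: first cell '.' (not opp) -> no flip
Dir N: opp run (4,1), next='.' -> no flip
Dir NE: opp run (4,2) (3,3) capped by W -> flip
Dir W: first cell '.' (not opp) -> no flip
Dir E: first cell '.' (not opp) -> no flip
Dir SW: edge -> no flip
Dir S: edge -> no flip
Dir SE: edge -> no flip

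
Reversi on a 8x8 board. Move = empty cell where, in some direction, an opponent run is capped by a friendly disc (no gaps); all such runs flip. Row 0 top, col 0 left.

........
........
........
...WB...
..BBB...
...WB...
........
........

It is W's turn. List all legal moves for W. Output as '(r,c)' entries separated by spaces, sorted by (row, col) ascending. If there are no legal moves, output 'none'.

Answer: (3,1) (3,5) (5,1) (5,5)

Derivation:
(2,3): no bracket -> illegal
(2,4): no bracket -> illegal
(2,5): no bracket -> illegal
(3,1): flips 1 -> legal
(3,2): no bracket -> illegal
(3,5): flips 2 -> legal
(4,1): no bracket -> illegal
(4,5): no bracket -> illegal
(5,1): flips 1 -> legal
(5,2): no bracket -> illegal
(5,5): flips 2 -> legal
(6,3): no bracket -> illegal
(6,4): no bracket -> illegal
(6,5): no bracket -> illegal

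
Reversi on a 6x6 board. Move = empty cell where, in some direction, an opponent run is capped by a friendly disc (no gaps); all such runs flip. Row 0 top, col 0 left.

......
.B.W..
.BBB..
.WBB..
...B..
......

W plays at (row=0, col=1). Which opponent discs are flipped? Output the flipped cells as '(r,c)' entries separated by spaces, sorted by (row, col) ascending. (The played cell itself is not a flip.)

Dir NW: edge -> no flip
Dir N: edge -> no flip
Dir NE: edge -> no flip
Dir W: first cell '.' (not opp) -> no flip
Dir E: first cell '.' (not opp) -> no flip
Dir SW: first cell '.' (not opp) -> no flip
Dir S: opp run (1,1) (2,1) capped by W -> flip
Dir SE: first cell '.' (not opp) -> no flip

Answer: (1,1) (2,1)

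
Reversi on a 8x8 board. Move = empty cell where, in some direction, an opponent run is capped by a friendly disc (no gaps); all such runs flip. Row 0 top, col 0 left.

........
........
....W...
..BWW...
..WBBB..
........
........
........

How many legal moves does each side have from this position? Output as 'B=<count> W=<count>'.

Answer: B=7 W=8

Derivation:
-- B to move --
(1,3): no bracket -> illegal
(1,4): flips 2 -> legal
(1,5): no bracket -> illegal
(2,2): flips 1 -> legal
(2,3): flips 2 -> legal
(2,5): flips 1 -> legal
(3,1): no bracket -> illegal
(3,5): flips 2 -> legal
(4,1): flips 1 -> legal
(5,1): no bracket -> illegal
(5,2): flips 1 -> legal
(5,3): no bracket -> illegal
B mobility = 7
-- W to move --
(2,1): no bracket -> illegal
(2,2): flips 1 -> legal
(2,3): no bracket -> illegal
(3,1): flips 1 -> legal
(3,5): no bracket -> illegal
(3,6): no bracket -> illegal
(4,1): no bracket -> illegal
(4,6): flips 3 -> legal
(5,2): flips 1 -> legal
(5,3): flips 1 -> legal
(5,4): flips 1 -> legal
(5,5): flips 1 -> legal
(5,6): flips 1 -> legal
W mobility = 8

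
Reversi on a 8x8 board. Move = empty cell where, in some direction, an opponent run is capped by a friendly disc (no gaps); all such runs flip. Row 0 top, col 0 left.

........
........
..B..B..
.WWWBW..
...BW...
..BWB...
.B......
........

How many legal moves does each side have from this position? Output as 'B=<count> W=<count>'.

-- B to move --
(2,0): no bracket -> illegal
(2,1): flips 1 -> legal
(2,3): flips 1 -> legal
(2,4): no bracket -> illegal
(2,6): no bracket -> illegal
(3,0): flips 3 -> legal
(3,6): flips 1 -> legal
(4,0): flips 1 -> legal
(4,1): no bracket -> illegal
(4,2): flips 1 -> legal
(4,5): flips 2 -> legal
(4,6): no bracket -> illegal
(5,5): flips 2 -> legal
(6,2): no bracket -> illegal
(6,3): flips 1 -> legal
(6,4): no bracket -> illegal
B mobility = 9
-- W to move --
(1,1): flips 1 -> legal
(1,2): flips 1 -> legal
(1,3): flips 1 -> legal
(1,4): no bracket -> illegal
(1,5): flips 1 -> legal
(1,6): no bracket -> illegal
(2,1): no bracket -> illegal
(2,3): no bracket -> illegal
(2,4): flips 1 -> legal
(2,6): no bracket -> illegal
(3,6): no bracket -> illegal
(4,1): no bracket -> illegal
(4,2): flips 1 -> legal
(4,5): no bracket -> illegal
(5,0): no bracket -> illegal
(5,1): flips 1 -> legal
(5,5): flips 1 -> legal
(6,0): no bracket -> illegal
(6,2): no bracket -> illegal
(6,3): no bracket -> illegal
(6,4): flips 1 -> legal
(6,5): flips 2 -> legal
(7,0): no bracket -> illegal
(7,1): no bracket -> illegal
(7,2): no bracket -> illegal
W mobility = 10

Answer: B=9 W=10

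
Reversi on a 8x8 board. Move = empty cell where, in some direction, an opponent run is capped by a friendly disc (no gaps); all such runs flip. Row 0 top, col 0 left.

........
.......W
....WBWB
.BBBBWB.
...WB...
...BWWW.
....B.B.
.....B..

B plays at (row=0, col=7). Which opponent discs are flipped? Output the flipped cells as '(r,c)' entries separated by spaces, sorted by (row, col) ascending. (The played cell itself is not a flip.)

Answer: (1,7)

Derivation:
Dir NW: edge -> no flip
Dir N: edge -> no flip
Dir NE: edge -> no flip
Dir W: first cell '.' (not opp) -> no flip
Dir E: edge -> no flip
Dir SW: first cell '.' (not opp) -> no flip
Dir S: opp run (1,7) capped by B -> flip
Dir SE: edge -> no flip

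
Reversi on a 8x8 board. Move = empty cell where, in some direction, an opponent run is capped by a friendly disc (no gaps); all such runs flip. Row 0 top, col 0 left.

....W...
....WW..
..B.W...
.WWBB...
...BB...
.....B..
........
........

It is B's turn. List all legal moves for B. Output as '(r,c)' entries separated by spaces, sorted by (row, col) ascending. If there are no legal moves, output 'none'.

Answer: (0,6) (2,1) (3,0) (4,0) (4,2)

Derivation:
(0,3): no bracket -> illegal
(0,5): no bracket -> illegal
(0,6): flips 2 -> legal
(1,3): no bracket -> illegal
(1,6): no bracket -> illegal
(2,0): no bracket -> illegal
(2,1): flips 1 -> legal
(2,3): no bracket -> illegal
(2,5): no bracket -> illegal
(2,6): no bracket -> illegal
(3,0): flips 2 -> legal
(3,5): no bracket -> illegal
(4,0): flips 1 -> legal
(4,1): no bracket -> illegal
(4,2): flips 1 -> legal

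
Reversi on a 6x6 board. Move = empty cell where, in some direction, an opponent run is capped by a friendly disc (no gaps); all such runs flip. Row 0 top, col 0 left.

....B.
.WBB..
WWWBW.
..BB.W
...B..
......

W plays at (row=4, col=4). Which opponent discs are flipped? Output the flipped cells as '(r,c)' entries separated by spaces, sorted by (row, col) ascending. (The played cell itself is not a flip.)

Dir NW: opp run (3,3) capped by W -> flip
Dir N: first cell '.' (not opp) -> no flip
Dir NE: first cell 'W' (not opp) -> no flip
Dir W: opp run (4,3), next='.' -> no flip
Dir E: first cell '.' (not opp) -> no flip
Dir SW: first cell '.' (not opp) -> no flip
Dir S: first cell '.' (not opp) -> no flip
Dir SE: first cell '.' (not opp) -> no flip

Answer: (3,3)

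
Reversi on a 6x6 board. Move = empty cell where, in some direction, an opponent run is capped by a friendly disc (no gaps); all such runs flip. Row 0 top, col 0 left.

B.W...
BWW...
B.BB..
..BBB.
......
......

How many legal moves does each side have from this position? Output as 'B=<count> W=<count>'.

-- B to move --
(0,1): flips 1 -> legal
(0,3): no bracket -> illegal
(1,3): flips 2 -> legal
(2,1): no bracket -> illegal
B mobility = 2
-- W to move --
(0,1): no bracket -> illegal
(1,3): no bracket -> illegal
(1,4): no bracket -> illegal
(2,1): no bracket -> illegal
(2,4): no bracket -> illegal
(2,5): no bracket -> illegal
(3,0): no bracket -> illegal
(3,1): no bracket -> illegal
(3,5): no bracket -> illegal
(4,1): no bracket -> illegal
(4,2): flips 2 -> legal
(4,3): no bracket -> illegal
(4,4): flips 2 -> legal
(4,5): flips 2 -> legal
W mobility = 3

Answer: B=2 W=3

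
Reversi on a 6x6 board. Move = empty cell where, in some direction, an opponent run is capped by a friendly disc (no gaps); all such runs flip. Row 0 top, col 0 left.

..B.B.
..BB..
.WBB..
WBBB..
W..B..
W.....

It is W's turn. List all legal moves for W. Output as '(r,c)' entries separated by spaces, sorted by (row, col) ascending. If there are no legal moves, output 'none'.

(0,1): no bracket -> illegal
(0,3): flips 1 -> legal
(0,5): no bracket -> illegal
(1,1): no bracket -> illegal
(1,4): no bracket -> illegal
(1,5): no bracket -> illegal
(2,0): no bracket -> illegal
(2,4): flips 2 -> legal
(3,4): flips 3 -> legal
(4,1): flips 1 -> legal
(4,2): no bracket -> illegal
(4,4): no bracket -> illegal
(5,2): no bracket -> illegal
(5,3): no bracket -> illegal
(5,4): flips 2 -> legal

Answer: (0,3) (2,4) (3,4) (4,1) (5,4)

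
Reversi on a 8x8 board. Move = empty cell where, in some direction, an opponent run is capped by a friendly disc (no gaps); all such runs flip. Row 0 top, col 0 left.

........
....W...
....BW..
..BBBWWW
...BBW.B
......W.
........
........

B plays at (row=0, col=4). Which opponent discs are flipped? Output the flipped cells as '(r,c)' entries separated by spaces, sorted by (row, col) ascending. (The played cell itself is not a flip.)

Dir NW: edge -> no flip
Dir N: edge -> no flip
Dir NE: edge -> no flip
Dir W: first cell '.' (not opp) -> no flip
Dir E: first cell '.' (not opp) -> no flip
Dir SW: first cell '.' (not opp) -> no flip
Dir S: opp run (1,4) capped by B -> flip
Dir SE: first cell '.' (not opp) -> no flip

Answer: (1,4)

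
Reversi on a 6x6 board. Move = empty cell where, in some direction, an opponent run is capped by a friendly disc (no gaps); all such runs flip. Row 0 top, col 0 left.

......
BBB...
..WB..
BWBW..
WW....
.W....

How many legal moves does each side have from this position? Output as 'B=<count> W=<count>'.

-- B to move --
(1,3): no bracket -> illegal
(2,0): no bracket -> illegal
(2,1): flips 1 -> legal
(2,4): no bracket -> illegal
(3,4): flips 1 -> legal
(4,2): no bracket -> illegal
(4,3): flips 1 -> legal
(4,4): flips 2 -> legal
(5,0): flips 2 -> legal
(5,2): flips 1 -> legal
B mobility = 6
-- W to move --
(0,0): flips 1 -> legal
(0,1): no bracket -> illegal
(0,2): flips 1 -> legal
(0,3): no bracket -> illegal
(1,3): flips 1 -> legal
(1,4): flips 2 -> legal
(2,0): flips 1 -> legal
(2,1): no bracket -> illegal
(2,4): flips 1 -> legal
(3,4): no bracket -> illegal
(4,2): flips 1 -> legal
(4,3): no bracket -> illegal
W mobility = 7

Answer: B=6 W=7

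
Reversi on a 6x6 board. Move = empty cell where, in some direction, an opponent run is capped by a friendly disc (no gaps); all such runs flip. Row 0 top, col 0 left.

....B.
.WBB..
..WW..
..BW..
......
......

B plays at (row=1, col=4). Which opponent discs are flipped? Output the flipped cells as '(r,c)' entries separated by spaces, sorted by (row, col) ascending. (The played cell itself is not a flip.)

Dir NW: first cell '.' (not opp) -> no flip
Dir N: first cell 'B' (not opp) -> no flip
Dir NE: first cell '.' (not opp) -> no flip
Dir W: first cell 'B' (not opp) -> no flip
Dir E: first cell '.' (not opp) -> no flip
Dir SW: opp run (2,3) capped by B -> flip
Dir S: first cell '.' (not opp) -> no flip
Dir SE: first cell '.' (not opp) -> no flip

Answer: (2,3)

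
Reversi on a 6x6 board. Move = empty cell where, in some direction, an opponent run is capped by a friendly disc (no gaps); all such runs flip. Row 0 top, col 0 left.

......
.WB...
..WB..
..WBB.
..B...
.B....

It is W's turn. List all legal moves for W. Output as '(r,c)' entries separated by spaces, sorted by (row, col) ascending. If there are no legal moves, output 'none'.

(0,1): no bracket -> illegal
(0,2): flips 1 -> legal
(0,3): no bracket -> illegal
(1,3): flips 1 -> legal
(1,4): flips 1 -> legal
(2,1): no bracket -> illegal
(2,4): flips 1 -> legal
(2,5): no bracket -> illegal
(3,1): no bracket -> illegal
(3,5): flips 2 -> legal
(4,0): no bracket -> illegal
(4,1): no bracket -> illegal
(4,3): no bracket -> illegal
(4,4): flips 1 -> legal
(4,5): no bracket -> illegal
(5,0): no bracket -> illegal
(5,2): flips 1 -> legal
(5,3): no bracket -> illegal

Answer: (0,2) (1,3) (1,4) (2,4) (3,5) (4,4) (5,2)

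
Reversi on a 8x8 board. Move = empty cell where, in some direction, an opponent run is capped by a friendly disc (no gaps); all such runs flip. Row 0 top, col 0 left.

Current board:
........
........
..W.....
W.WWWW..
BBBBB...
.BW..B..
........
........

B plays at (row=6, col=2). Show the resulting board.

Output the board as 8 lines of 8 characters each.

Place B at (6,2); scan 8 dirs for brackets.
Dir NW: first cell 'B' (not opp) -> no flip
Dir N: opp run (5,2) capped by B -> flip
Dir NE: first cell '.' (not opp) -> no flip
Dir W: first cell '.' (not opp) -> no flip
Dir E: first cell '.' (not opp) -> no flip
Dir SW: first cell '.' (not opp) -> no flip
Dir S: first cell '.' (not opp) -> no flip
Dir SE: first cell '.' (not opp) -> no flip
All flips: (5,2)

Answer: ........
........
..W.....
W.WWWW..
BBBBB...
.BB..B..
..B.....
........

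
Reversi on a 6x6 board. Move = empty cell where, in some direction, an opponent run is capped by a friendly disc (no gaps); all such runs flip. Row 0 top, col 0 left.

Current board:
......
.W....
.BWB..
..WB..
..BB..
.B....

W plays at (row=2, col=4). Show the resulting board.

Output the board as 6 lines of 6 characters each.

Place W at (2,4); scan 8 dirs for brackets.
Dir NW: first cell '.' (not opp) -> no flip
Dir N: first cell '.' (not opp) -> no flip
Dir NE: first cell '.' (not opp) -> no flip
Dir W: opp run (2,3) capped by W -> flip
Dir E: first cell '.' (not opp) -> no flip
Dir SW: opp run (3,3) (4,2) (5,1), next=edge -> no flip
Dir S: first cell '.' (not opp) -> no flip
Dir SE: first cell '.' (not opp) -> no flip
All flips: (2,3)

Answer: ......
.W....
.BWWW.
..WB..
..BB..
.B....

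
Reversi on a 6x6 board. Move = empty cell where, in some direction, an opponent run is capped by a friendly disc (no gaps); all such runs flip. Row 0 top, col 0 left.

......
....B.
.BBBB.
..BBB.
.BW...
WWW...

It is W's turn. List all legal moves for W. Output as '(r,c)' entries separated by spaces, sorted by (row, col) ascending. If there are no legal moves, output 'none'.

Answer: (0,5) (1,2) (1,5) (3,0) (3,1) (4,0)

Derivation:
(0,3): no bracket -> illegal
(0,4): no bracket -> illegal
(0,5): flips 4 -> legal
(1,0): no bracket -> illegal
(1,1): no bracket -> illegal
(1,2): flips 2 -> legal
(1,3): no bracket -> illegal
(1,5): flips 2 -> legal
(2,0): no bracket -> illegal
(2,5): no bracket -> illegal
(3,0): flips 1 -> legal
(3,1): flips 1 -> legal
(3,5): no bracket -> illegal
(4,0): flips 1 -> legal
(4,3): no bracket -> illegal
(4,4): no bracket -> illegal
(4,5): no bracket -> illegal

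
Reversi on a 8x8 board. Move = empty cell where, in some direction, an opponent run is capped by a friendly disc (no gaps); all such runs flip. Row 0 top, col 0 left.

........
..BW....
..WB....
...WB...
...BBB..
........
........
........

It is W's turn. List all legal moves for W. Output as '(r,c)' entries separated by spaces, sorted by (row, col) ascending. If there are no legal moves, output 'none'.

Answer: (0,2) (1,1) (2,4) (3,5) (5,3) (5,5)

Derivation:
(0,1): no bracket -> illegal
(0,2): flips 1 -> legal
(0,3): no bracket -> illegal
(1,1): flips 1 -> legal
(1,4): no bracket -> illegal
(2,1): no bracket -> illegal
(2,4): flips 1 -> legal
(2,5): no bracket -> illegal
(3,2): no bracket -> illegal
(3,5): flips 1 -> legal
(3,6): no bracket -> illegal
(4,2): no bracket -> illegal
(4,6): no bracket -> illegal
(5,2): no bracket -> illegal
(5,3): flips 1 -> legal
(5,4): no bracket -> illegal
(5,5): flips 1 -> legal
(5,6): no bracket -> illegal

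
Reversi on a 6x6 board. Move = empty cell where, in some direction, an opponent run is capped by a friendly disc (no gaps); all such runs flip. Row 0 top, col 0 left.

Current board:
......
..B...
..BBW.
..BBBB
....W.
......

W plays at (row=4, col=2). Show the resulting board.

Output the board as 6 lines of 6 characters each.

Answer: ......
..B...
..BBW.
..BWBB
..W.W.
......

Derivation:
Place W at (4,2); scan 8 dirs for brackets.
Dir NW: first cell '.' (not opp) -> no flip
Dir N: opp run (3,2) (2,2) (1,2), next='.' -> no flip
Dir NE: opp run (3,3) capped by W -> flip
Dir W: first cell '.' (not opp) -> no flip
Dir E: first cell '.' (not opp) -> no flip
Dir SW: first cell '.' (not opp) -> no flip
Dir S: first cell '.' (not opp) -> no flip
Dir SE: first cell '.' (not opp) -> no flip
All flips: (3,3)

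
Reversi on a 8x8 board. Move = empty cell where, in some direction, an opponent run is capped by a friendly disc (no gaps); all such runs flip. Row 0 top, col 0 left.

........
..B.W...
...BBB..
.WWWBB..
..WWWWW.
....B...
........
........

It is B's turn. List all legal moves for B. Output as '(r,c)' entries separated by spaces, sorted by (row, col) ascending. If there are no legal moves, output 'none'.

(0,3): flips 1 -> legal
(0,4): flips 1 -> legal
(0,5): flips 1 -> legal
(1,3): no bracket -> illegal
(1,5): no bracket -> illegal
(2,0): no bracket -> illegal
(2,1): flips 2 -> legal
(2,2): no bracket -> illegal
(3,0): flips 3 -> legal
(3,6): flips 1 -> legal
(3,7): no bracket -> illegal
(4,0): no bracket -> illegal
(4,1): flips 1 -> legal
(4,7): no bracket -> illegal
(5,1): flips 2 -> legal
(5,2): flips 1 -> legal
(5,3): flips 3 -> legal
(5,5): flips 1 -> legal
(5,6): flips 1 -> legal
(5,7): flips 1 -> legal

Answer: (0,3) (0,4) (0,5) (2,1) (3,0) (3,6) (4,1) (5,1) (5,2) (5,3) (5,5) (5,6) (5,7)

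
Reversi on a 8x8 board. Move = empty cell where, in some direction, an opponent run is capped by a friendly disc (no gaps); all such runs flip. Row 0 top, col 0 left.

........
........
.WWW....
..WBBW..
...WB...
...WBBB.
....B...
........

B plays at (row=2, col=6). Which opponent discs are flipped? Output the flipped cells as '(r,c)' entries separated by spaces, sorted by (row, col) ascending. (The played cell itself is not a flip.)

Dir NW: first cell '.' (not opp) -> no flip
Dir N: first cell '.' (not opp) -> no flip
Dir NE: first cell '.' (not opp) -> no flip
Dir W: first cell '.' (not opp) -> no flip
Dir E: first cell '.' (not opp) -> no flip
Dir SW: opp run (3,5) capped by B -> flip
Dir S: first cell '.' (not opp) -> no flip
Dir SE: first cell '.' (not opp) -> no flip

Answer: (3,5)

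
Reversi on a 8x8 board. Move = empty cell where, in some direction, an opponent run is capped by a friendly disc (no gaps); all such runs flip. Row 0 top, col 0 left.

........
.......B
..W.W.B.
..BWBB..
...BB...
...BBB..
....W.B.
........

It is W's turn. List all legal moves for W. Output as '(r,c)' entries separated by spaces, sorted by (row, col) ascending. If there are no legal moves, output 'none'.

(0,6): no bracket -> illegal
(0,7): no bracket -> illegal
(1,5): no bracket -> illegal
(1,6): no bracket -> illegal
(2,1): no bracket -> illegal
(2,3): no bracket -> illegal
(2,5): no bracket -> illegal
(2,7): no bracket -> illegal
(3,1): flips 1 -> legal
(3,6): flips 2 -> legal
(3,7): no bracket -> illegal
(4,1): no bracket -> illegal
(4,2): flips 2 -> legal
(4,5): no bracket -> illegal
(4,6): flips 2 -> legal
(5,2): no bracket -> illegal
(5,6): no bracket -> illegal
(5,7): no bracket -> illegal
(6,2): no bracket -> illegal
(6,3): flips 2 -> legal
(6,5): no bracket -> illegal
(6,7): no bracket -> illegal
(7,5): no bracket -> illegal
(7,6): no bracket -> illegal
(7,7): flips 3 -> legal

Answer: (3,1) (3,6) (4,2) (4,6) (6,3) (7,7)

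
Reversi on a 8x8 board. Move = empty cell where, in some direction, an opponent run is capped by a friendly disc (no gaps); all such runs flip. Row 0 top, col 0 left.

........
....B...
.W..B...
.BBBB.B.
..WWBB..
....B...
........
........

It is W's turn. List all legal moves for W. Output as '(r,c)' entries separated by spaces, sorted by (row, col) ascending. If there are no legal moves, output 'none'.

Answer: (1,5) (2,0) (2,2) (2,3) (2,5) (4,1) (4,6) (6,5)

Derivation:
(0,3): no bracket -> illegal
(0,4): no bracket -> illegal
(0,5): no bracket -> illegal
(1,3): no bracket -> illegal
(1,5): flips 2 -> legal
(2,0): flips 1 -> legal
(2,2): flips 1 -> legal
(2,3): flips 1 -> legal
(2,5): flips 1 -> legal
(2,6): no bracket -> illegal
(2,7): no bracket -> illegal
(3,0): no bracket -> illegal
(3,5): no bracket -> illegal
(3,7): no bracket -> illegal
(4,0): no bracket -> illegal
(4,1): flips 1 -> legal
(4,6): flips 2 -> legal
(4,7): no bracket -> illegal
(5,3): no bracket -> illegal
(5,5): no bracket -> illegal
(5,6): no bracket -> illegal
(6,3): no bracket -> illegal
(6,4): no bracket -> illegal
(6,5): flips 1 -> legal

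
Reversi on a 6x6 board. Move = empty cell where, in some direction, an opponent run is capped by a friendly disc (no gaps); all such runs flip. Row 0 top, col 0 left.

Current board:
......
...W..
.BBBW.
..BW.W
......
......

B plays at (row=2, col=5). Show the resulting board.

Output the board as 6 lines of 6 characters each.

Place B at (2,5); scan 8 dirs for brackets.
Dir NW: first cell '.' (not opp) -> no flip
Dir N: first cell '.' (not opp) -> no flip
Dir NE: edge -> no flip
Dir W: opp run (2,4) capped by B -> flip
Dir E: edge -> no flip
Dir SW: first cell '.' (not opp) -> no flip
Dir S: opp run (3,5), next='.' -> no flip
Dir SE: edge -> no flip
All flips: (2,4)

Answer: ......
...W..
.BBBBB
..BW.W
......
......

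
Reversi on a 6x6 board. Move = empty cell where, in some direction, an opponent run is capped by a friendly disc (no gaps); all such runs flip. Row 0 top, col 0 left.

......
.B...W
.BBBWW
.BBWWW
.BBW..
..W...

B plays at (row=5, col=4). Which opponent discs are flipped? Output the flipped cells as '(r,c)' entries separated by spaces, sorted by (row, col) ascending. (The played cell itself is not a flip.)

Dir NW: opp run (4,3) capped by B -> flip
Dir N: first cell '.' (not opp) -> no flip
Dir NE: first cell '.' (not opp) -> no flip
Dir W: first cell '.' (not opp) -> no flip
Dir E: first cell '.' (not opp) -> no flip
Dir SW: edge -> no flip
Dir S: edge -> no flip
Dir SE: edge -> no flip

Answer: (4,3)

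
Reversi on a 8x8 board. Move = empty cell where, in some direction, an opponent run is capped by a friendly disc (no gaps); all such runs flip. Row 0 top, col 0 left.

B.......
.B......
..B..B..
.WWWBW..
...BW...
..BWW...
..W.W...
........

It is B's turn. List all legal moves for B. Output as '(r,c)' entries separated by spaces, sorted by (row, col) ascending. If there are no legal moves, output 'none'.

Answer: (2,1) (2,3) (3,0) (3,6) (4,0) (4,2) (4,5) (5,5) (6,3) (6,5) (7,2) (7,4)

Derivation:
(2,0): no bracket -> illegal
(2,1): flips 1 -> legal
(2,3): flips 1 -> legal
(2,4): no bracket -> illegal
(2,6): no bracket -> illegal
(3,0): flips 3 -> legal
(3,6): flips 1 -> legal
(4,0): flips 1 -> legal
(4,1): no bracket -> illegal
(4,2): flips 1 -> legal
(4,5): flips 2 -> legal
(4,6): no bracket -> illegal
(5,1): no bracket -> illegal
(5,5): flips 4 -> legal
(6,1): no bracket -> illegal
(6,3): flips 1 -> legal
(6,5): flips 1 -> legal
(7,1): no bracket -> illegal
(7,2): flips 1 -> legal
(7,3): no bracket -> illegal
(7,4): flips 3 -> legal
(7,5): no bracket -> illegal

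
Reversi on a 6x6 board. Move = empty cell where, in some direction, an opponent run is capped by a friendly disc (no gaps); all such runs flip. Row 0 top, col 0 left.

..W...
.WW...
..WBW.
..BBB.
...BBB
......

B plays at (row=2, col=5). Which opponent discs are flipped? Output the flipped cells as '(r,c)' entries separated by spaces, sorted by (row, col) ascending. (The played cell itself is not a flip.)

Answer: (2,4)

Derivation:
Dir NW: first cell '.' (not opp) -> no flip
Dir N: first cell '.' (not opp) -> no flip
Dir NE: edge -> no flip
Dir W: opp run (2,4) capped by B -> flip
Dir E: edge -> no flip
Dir SW: first cell 'B' (not opp) -> no flip
Dir S: first cell '.' (not opp) -> no flip
Dir SE: edge -> no flip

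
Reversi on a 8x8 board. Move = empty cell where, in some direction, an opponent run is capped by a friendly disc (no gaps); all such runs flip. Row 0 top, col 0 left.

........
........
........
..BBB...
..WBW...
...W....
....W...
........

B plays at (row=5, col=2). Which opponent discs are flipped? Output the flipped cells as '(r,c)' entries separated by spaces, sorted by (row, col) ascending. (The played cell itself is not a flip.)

Dir NW: first cell '.' (not opp) -> no flip
Dir N: opp run (4,2) capped by B -> flip
Dir NE: first cell 'B' (not opp) -> no flip
Dir W: first cell '.' (not opp) -> no flip
Dir E: opp run (5,3), next='.' -> no flip
Dir SW: first cell '.' (not opp) -> no flip
Dir S: first cell '.' (not opp) -> no flip
Dir SE: first cell '.' (not opp) -> no flip

Answer: (4,2)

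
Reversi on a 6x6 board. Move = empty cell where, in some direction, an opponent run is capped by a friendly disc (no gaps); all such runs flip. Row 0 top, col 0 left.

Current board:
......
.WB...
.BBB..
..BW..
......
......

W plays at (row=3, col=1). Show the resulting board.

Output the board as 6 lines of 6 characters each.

Place W at (3,1); scan 8 dirs for brackets.
Dir NW: first cell '.' (not opp) -> no flip
Dir N: opp run (2,1) capped by W -> flip
Dir NE: opp run (2,2), next='.' -> no flip
Dir W: first cell '.' (not opp) -> no flip
Dir E: opp run (3,2) capped by W -> flip
Dir SW: first cell '.' (not opp) -> no flip
Dir S: first cell '.' (not opp) -> no flip
Dir SE: first cell '.' (not opp) -> no flip
All flips: (2,1) (3,2)

Answer: ......
.WB...
.WBB..
.WWW..
......
......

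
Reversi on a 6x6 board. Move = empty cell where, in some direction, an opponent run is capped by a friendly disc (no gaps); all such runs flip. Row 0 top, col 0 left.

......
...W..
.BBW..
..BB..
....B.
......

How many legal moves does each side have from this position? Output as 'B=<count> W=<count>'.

-- B to move --
(0,2): no bracket -> illegal
(0,3): flips 2 -> legal
(0,4): flips 1 -> legal
(1,2): no bracket -> illegal
(1,4): flips 1 -> legal
(2,4): flips 1 -> legal
(3,4): no bracket -> illegal
B mobility = 4
-- W to move --
(1,0): no bracket -> illegal
(1,1): no bracket -> illegal
(1,2): no bracket -> illegal
(2,0): flips 2 -> legal
(2,4): no bracket -> illegal
(3,0): no bracket -> illegal
(3,1): flips 1 -> legal
(3,4): no bracket -> illegal
(3,5): no bracket -> illegal
(4,1): flips 1 -> legal
(4,2): no bracket -> illegal
(4,3): flips 1 -> legal
(4,5): no bracket -> illegal
(5,3): no bracket -> illegal
(5,4): no bracket -> illegal
(5,5): no bracket -> illegal
W mobility = 4

Answer: B=4 W=4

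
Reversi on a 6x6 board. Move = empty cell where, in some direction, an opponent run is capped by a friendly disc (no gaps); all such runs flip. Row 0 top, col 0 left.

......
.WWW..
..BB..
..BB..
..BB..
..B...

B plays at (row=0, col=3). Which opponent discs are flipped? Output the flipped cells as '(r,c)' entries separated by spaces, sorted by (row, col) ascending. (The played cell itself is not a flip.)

Answer: (1,3)

Derivation:
Dir NW: edge -> no flip
Dir N: edge -> no flip
Dir NE: edge -> no flip
Dir W: first cell '.' (not opp) -> no flip
Dir E: first cell '.' (not opp) -> no flip
Dir SW: opp run (1,2), next='.' -> no flip
Dir S: opp run (1,3) capped by B -> flip
Dir SE: first cell '.' (not opp) -> no flip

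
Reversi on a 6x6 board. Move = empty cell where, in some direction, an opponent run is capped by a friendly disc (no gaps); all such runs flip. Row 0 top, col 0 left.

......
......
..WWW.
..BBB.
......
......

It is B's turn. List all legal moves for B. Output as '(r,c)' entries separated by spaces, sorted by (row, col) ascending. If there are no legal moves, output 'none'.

(1,1): flips 1 -> legal
(1,2): flips 2 -> legal
(1,3): flips 1 -> legal
(1,4): flips 2 -> legal
(1,5): flips 1 -> legal
(2,1): no bracket -> illegal
(2,5): no bracket -> illegal
(3,1): no bracket -> illegal
(3,5): no bracket -> illegal

Answer: (1,1) (1,2) (1,3) (1,4) (1,5)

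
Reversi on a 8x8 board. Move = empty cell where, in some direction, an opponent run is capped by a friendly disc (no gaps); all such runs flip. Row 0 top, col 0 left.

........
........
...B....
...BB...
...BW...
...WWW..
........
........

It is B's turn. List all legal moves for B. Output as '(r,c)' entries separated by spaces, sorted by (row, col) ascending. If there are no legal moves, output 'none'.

(3,5): no bracket -> illegal
(4,2): no bracket -> illegal
(4,5): flips 1 -> legal
(4,6): no bracket -> illegal
(5,2): no bracket -> illegal
(5,6): no bracket -> illegal
(6,2): no bracket -> illegal
(6,3): flips 1 -> legal
(6,4): flips 2 -> legal
(6,5): flips 1 -> legal
(6,6): flips 2 -> legal

Answer: (4,5) (6,3) (6,4) (6,5) (6,6)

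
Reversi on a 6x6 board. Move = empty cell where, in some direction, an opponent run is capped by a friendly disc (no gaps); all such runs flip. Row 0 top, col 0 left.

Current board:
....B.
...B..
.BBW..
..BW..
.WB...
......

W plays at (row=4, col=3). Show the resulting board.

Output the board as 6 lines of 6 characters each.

Place W at (4,3); scan 8 dirs for brackets.
Dir NW: opp run (3,2) (2,1), next='.' -> no flip
Dir N: first cell 'W' (not opp) -> no flip
Dir NE: first cell '.' (not opp) -> no flip
Dir W: opp run (4,2) capped by W -> flip
Dir E: first cell '.' (not opp) -> no flip
Dir SW: first cell '.' (not opp) -> no flip
Dir S: first cell '.' (not opp) -> no flip
Dir SE: first cell '.' (not opp) -> no flip
All flips: (4,2)

Answer: ....B.
...B..
.BBW..
..BW..
.WWW..
......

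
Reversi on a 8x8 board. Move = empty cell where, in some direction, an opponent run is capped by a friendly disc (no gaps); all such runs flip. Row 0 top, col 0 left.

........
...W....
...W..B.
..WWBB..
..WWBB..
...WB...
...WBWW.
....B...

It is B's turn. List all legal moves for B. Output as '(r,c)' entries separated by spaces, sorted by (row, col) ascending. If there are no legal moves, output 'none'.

(0,2): no bracket -> illegal
(0,3): no bracket -> illegal
(0,4): no bracket -> illegal
(1,2): flips 1 -> legal
(1,4): no bracket -> illegal
(2,1): flips 2 -> legal
(2,2): flips 1 -> legal
(2,4): no bracket -> illegal
(3,1): flips 4 -> legal
(4,1): flips 2 -> legal
(5,1): no bracket -> illegal
(5,2): flips 3 -> legal
(5,5): no bracket -> illegal
(5,6): flips 1 -> legal
(5,7): no bracket -> illegal
(6,2): flips 2 -> legal
(6,7): flips 2 -> legal
(7,2): flips 1 -> legal
(7,3): no bracket -> illegal
(7,5): no bracket -> illegal
(7,6): flips 1 -> legal
(7,7): no bracket -> illegal

Answer: (1,2) (2,1) (2,2) (3,1) (4,1) (5,2) (5,6) (6,2) (6,7) (7,2) (7,6)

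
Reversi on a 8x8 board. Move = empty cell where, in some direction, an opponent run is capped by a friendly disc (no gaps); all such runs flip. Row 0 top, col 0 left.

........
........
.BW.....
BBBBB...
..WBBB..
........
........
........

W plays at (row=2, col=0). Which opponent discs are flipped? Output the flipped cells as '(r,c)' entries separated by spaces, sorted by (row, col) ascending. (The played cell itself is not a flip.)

Dir NW: edge -> no flip
Dir N: first cell '.' (not opp) -> no flip
Dir NE: first cell '.' (not opp) -> no flip
Dir W: edge -> no flip
Dir E: opp run (2,1) capped by W -> flip
Dir SW: edge -> no flip
Dir S: opp run (3,0), next='.' -> no flip
Dir SE: opp run (3,1) capped by W -> flip

Answer: (2,1) (3,1)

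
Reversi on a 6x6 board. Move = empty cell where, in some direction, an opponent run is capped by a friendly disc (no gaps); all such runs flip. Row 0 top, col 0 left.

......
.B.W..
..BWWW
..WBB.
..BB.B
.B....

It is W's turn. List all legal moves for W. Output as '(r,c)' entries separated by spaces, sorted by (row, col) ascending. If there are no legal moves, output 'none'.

Answer: (1,2) (2,1) (3,1) (3,5) (4,4) (5,2) (5,3) (5,4)

Derivation:
(0,0): no bracket -> illegal
(0,1): no bracket -> illegal
(0,2): no bracket -> illegal
(1,0): no bracket -> illegal
(1,2): flips 1 -> legal
(2,0): no bracket -> illegal
(2,1): flips 1 -> legal
(3,1): flips 1 -> legal
(3,5): flips 2 -> legal
(4,0): no bracket -> illegal
(4,1): no bracket -> illegal
(4,4): flips 1 -> legal
(5,0): no bracket -> illegal
(5,2): flips 3 -> legal
(5,3): flips 2 -> legal
(5,4): flips 1 -> legal
(5,5): no bracket -> illegal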